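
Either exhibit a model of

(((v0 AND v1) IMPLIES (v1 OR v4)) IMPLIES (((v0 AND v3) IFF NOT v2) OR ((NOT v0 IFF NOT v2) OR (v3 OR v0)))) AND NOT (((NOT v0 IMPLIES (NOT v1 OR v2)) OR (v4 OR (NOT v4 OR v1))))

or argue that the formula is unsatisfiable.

The conjunct NOT (((NOT v0 IMPLIES (NOT v1 OR v2)) OR (v4 OR (NOT v4 OR v1)))) is unsatisfiable on its own:
  v1 = True: this becomes NOT (((NOT v0 IMPLIES v2) OR True)) = False.
  v1 = False: this becomes NOT ((True OR (v4 OR NOT v4))) = False.
So the whole conjunction is unsatisfiable.

Unsatisfiable — no assignment works.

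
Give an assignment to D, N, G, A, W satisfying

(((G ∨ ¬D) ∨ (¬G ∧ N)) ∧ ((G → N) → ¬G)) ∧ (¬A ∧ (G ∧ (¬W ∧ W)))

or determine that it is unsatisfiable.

Case W = True: the conjunct ¬W is False.
Case W = False: the conjunct W is False.
Both cases fail — unsatisfiable.

Unsatisfiable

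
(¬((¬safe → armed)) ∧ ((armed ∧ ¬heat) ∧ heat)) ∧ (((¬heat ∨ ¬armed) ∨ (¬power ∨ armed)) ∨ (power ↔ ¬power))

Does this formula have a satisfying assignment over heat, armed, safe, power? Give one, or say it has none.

No satisfying assignment exists.

Case heat = True: the conjunct ¬heat is False.
Case heat = False: the conjunct heat is False.
Both cases fail — unsatisfiable.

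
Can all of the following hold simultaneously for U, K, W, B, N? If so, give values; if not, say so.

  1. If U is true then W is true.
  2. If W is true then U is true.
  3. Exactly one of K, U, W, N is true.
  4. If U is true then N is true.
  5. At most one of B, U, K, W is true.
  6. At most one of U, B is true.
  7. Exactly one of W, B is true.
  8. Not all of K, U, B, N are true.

U = False, K = False, W = False, B = True, N = True

  (1) U=F ⇒ W: vacuous ✓
  (2) W=F ⇒ U: vacuous ✓
  (3) {K, U, W, N}: 1 true — exactly one ✓
  (4) U=F ⇒ N: vacuous ✓
  (5) {B, U, K, W}: 1 true — at most one ✓
  (6) {U, B}: 1 true — at most one ✓
  (7) {W, B}: 1 true — exactly one ✓
  (8) {K, U, B, N}: 2/4 true — not all ✓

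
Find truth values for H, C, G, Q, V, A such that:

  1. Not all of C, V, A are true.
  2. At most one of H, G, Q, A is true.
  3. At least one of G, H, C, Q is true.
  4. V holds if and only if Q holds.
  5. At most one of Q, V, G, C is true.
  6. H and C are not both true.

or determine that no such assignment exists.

H=T, C=F, G=F, Q=F, V=F, A=F

  (1) {C, V, A}: 0/3 true — not all ✓
  (2) {H, G, Q, A}: 1 true — at most one ✓
  (3) {G, H, C, Q}: 1 true — at least one ✓
  (4) V=F, Q=F — same ✓
  (5) {Q, V, G, C}: 0 true — at most one ✓
  (6) H=T, C=F — not both ✓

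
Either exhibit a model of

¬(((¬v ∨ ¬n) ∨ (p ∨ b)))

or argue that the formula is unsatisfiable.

b = False, p = False, v = True, n = True

  ¬(((¬v ∨ ¬n) ∨ (p ∨ b))) = True
    (¬v ∨ ¬n) ∨ (p ∨ b) = False
      ¬v ∨ ¬n = False
        ¬v = False
        ¬n = False
      p ∨ b = False
The formula evaluates to True.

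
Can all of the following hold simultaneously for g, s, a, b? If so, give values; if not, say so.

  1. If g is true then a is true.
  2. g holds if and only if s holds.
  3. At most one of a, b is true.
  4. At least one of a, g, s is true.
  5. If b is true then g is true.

g=F, s=F, a=T, b=F

  (1) g=F ⇒ a: vacuous ✓
  (2) g=F, s=F — same ✓
  (3) {a, b}: 1 true — at most one ✓
  (4) {a, g, s}: 1 true — at least one ✓
  (5) b=F ⇒ g: vacuous ✓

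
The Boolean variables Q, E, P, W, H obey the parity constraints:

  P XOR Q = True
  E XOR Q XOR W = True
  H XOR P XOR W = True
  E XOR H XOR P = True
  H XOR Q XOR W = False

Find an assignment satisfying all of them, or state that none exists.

Q = True, E = False, P = False, W = False, H = True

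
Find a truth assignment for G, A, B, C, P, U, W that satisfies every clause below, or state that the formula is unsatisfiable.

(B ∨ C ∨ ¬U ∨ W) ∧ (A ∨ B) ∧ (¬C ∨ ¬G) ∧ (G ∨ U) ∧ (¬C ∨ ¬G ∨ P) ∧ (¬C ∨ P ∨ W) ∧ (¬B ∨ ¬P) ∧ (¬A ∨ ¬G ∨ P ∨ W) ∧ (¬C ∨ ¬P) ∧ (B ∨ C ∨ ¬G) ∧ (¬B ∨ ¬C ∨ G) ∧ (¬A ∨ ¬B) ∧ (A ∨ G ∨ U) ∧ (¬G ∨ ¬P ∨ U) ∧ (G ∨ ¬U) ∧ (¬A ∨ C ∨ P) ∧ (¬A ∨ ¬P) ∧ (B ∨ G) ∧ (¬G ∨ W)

G = True, A = False, B = True, C = False, P = False, U = True, W = True

Set G = True.
  then (¬C ∨ ¬G) forces C = False.
  then (B ∨ C ∨ ¬G) forces B = True.
  then (¬A ∨ ¬B) forces A = False.
  then (¬G ∨ W) forces W = True.
  then (¬B ∨ ¬P) forces P = False.
Set U = True.
All clauses satisfied.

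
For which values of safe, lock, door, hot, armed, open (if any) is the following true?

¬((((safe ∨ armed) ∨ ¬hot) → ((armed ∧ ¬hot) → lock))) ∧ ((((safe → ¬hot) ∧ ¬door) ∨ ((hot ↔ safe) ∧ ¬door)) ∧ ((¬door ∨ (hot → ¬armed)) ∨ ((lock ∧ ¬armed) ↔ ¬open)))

safe=T; lock=F; door=F; hot=F; armed=T; open=T

  ¬((((safe ∨ armed) ∨ ¬hot) → ((armed ∧ ¬hot) → lock))) = True
    ((safe ∨ armed) ∨ ¬hot) → ((armed ∧ ¬hot) → lock) = False
      (safe ∨ armed) ∨ ¬hot = True
        safe ∨ armed = True
        ¬hot = True
      (armed ∧ ¬hot) → lock = False
        armed ∧ ¬hot = True
          ¬hot = True
  (((safe → ¬hot) ∧ ¬door) ∨ ((hot ↔ safe) ∧ ¬door)) ∧ ((¬door ∨ (hot → ¬armed)) ∨ ((lock ∧ ¬armed) ↔ ¬open)) = True
    ((safe → ¬hot) ∧ ¬door) ∨ ((hot ↔ safe) ∧ ¬door) = True
      (safe → ¬hot) ∧ ¬door = True
        safe → ¬hot = True
          ¬hot = True
        ¬door = True
      (hot ↔ safe) ∧ ¬door = False
        hot ↔ safe = False
        ¬door = True
    (¬door ∨ (hot → ¬armed)) ∨ ((lock ∧ ¬armed) ↔ ¬open) = True
      ¬door ∨ (hot → ¬armed) = True
        ¬door = True
        hot → ¬armed = True
          ¬armed = False
      (lock ∧ ¬armed) ↔ ¬open = True
        lock ∧ ¬armed = False
          ¬armed = False
        ¬open = False
Both conjuncts True, so the formula holds.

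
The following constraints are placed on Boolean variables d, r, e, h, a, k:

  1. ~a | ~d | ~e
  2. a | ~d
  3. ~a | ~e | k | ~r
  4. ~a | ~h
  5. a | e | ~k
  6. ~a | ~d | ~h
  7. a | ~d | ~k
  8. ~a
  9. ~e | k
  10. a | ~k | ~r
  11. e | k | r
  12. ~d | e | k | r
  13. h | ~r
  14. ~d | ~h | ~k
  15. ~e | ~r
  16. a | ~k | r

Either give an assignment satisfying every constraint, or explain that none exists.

Unit clause (~a) forces a = False.
In (a | ~d) only ~d is left, so d = False.
Try r = False:
  (a | ~k | r) forces k = False.
  (~e | k) forces e = False.
  clause (e | k | r) is falsified — backtrack.
So r = True.
  then (a | ~k | ~r) forces k = False.
  then (h | ~r) forces h = True.
  then (~e | ~r) forces e = False.
All clauses satisfied.

d = False, r = True, e = False, h = True, a = False, k = False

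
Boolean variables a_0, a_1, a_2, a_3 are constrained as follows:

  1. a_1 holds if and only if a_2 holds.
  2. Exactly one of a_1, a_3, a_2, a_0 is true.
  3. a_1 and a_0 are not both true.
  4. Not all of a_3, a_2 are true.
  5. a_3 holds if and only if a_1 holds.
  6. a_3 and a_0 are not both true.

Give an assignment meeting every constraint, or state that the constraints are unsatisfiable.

a_0=T; a_1=F; a_2=F; a_3=F

  (1) a_1=F, a_2=F — same ✓
  (2) {a_1, a_3, a_2, a_0}: 1 true — exactly one ✓
  (3) a_1=F, a_0=T — not both ✓
  (4) {a_3, a_2}: 0/2 true — not all ✓
  (5) a_3=F, a_1=F — same ✓
  (6) a_3=F, a_0=T — not both ✓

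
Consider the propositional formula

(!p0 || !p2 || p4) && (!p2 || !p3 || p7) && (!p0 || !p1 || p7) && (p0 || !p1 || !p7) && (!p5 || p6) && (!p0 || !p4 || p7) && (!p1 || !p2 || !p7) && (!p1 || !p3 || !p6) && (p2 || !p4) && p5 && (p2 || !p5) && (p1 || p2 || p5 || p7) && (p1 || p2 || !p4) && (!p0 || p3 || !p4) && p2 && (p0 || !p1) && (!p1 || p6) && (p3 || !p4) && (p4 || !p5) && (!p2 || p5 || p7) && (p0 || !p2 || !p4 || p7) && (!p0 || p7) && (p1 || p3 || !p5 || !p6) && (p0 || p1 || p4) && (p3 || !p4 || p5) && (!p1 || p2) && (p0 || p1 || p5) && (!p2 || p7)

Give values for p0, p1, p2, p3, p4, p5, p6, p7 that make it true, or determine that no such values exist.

p0 = False, p1 = False, p2 = True, p3 = True, p4 = True, p5 = True, p6 = True, p7 = True

Unit clause (p5) forces p5 = True.
In (p2 || !p5) only p2 is left, so p2 = True.
In (p4 || !p5) only p4 is left, so p4 = True.
In (!p2 || p7) only p7 is left, so p7 = True.
In (!p5 || p6) only p6 is left, so p6 = True.
In (!p1 || !p2 || !p7) only !p1 is left, so p1 = False.
In (p3 || !p4) only p3 is left, so p3 = True.
Set p0 = False.
All clauses satisfied.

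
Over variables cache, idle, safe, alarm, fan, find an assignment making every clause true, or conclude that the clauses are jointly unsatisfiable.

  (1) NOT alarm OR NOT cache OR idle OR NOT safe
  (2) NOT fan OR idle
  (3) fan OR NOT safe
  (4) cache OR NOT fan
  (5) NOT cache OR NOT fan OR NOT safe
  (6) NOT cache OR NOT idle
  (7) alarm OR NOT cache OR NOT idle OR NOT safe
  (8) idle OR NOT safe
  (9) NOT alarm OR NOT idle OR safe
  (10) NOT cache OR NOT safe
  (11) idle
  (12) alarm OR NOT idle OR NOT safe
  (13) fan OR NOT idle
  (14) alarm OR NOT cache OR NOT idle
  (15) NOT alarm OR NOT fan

Case idle = True:
  (NOT cache OR NOT idle) forces cache = False.
  (cache OR NOT fan) forces fan = False.
  Clause (fan OR NOT idle) is falsified — contradiction.
Case idle = False:
  Clause (idle) is falsified — contradiction.
Both cases fail, so the formula is unsatisfiable.

UNSATISFIABLE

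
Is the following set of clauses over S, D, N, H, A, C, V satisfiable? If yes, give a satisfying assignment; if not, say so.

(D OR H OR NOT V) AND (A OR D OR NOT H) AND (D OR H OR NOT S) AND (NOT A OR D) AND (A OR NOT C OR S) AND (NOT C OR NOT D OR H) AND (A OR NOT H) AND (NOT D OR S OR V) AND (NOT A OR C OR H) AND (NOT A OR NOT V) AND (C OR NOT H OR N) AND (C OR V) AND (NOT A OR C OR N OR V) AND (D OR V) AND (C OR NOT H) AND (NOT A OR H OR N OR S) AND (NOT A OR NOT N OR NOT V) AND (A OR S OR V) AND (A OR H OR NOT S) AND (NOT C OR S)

S=T, D=T, N=F, H=T, A=T, C=T, V=F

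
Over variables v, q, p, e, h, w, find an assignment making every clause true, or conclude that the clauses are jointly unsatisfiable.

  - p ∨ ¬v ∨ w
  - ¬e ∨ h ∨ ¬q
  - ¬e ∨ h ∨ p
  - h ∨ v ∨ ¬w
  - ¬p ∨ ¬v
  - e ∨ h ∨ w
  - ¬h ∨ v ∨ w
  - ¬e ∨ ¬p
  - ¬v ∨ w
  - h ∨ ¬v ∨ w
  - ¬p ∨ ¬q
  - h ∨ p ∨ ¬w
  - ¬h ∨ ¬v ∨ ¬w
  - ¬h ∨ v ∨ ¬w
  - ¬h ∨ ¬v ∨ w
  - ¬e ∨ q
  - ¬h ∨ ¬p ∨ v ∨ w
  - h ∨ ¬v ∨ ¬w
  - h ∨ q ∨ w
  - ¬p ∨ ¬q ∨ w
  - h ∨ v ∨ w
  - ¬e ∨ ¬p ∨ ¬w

UNSATISFIABLE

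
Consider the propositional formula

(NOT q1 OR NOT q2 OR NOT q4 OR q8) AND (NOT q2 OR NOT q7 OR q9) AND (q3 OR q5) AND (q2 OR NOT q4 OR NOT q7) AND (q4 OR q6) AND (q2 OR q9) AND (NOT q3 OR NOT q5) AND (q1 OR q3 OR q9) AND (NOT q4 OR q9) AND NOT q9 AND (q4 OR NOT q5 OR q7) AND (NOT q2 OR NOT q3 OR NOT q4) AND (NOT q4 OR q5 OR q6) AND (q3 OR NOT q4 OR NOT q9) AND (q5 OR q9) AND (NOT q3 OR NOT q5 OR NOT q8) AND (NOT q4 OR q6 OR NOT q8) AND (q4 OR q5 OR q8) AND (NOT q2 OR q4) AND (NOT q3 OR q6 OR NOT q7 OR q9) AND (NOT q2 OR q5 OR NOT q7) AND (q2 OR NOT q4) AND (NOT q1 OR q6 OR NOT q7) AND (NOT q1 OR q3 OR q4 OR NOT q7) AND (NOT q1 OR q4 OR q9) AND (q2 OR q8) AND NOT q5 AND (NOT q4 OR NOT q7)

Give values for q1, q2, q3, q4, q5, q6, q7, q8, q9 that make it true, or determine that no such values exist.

Case q5 = True:
  Clause (NOT q5) is falsified — contradiction.
Case q5 = False:
  (q3 OR q5) forces q3 = True.
  (NOT q9) forces q9 = False.
  Clause (q5 OR q9) is falsified — contradiction.
Both cases fail, so the formula is unsatisfiable.

Unsatisfiable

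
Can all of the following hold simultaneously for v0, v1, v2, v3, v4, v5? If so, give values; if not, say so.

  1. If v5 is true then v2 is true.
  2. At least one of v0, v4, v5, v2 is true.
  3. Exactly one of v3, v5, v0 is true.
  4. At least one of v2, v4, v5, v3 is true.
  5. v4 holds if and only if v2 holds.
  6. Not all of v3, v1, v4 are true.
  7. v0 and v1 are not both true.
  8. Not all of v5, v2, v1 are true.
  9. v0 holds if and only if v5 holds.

v0=F, v1=F, v2=T, v3=T, v4=T, v5=F

  (1) v5=F ⇒ v2: vacuous ✓
  (2) {v0, v4, v5, v2}: 2 true — at least one ✓
  (3) {v3, v5, v0}: 1 true — exactly one ✓
  (4) {v2, v4, v5, v3}: 3 true — at least one ✓
  (5) v4=T, v2=T — same ✓
  (6) {v3, v1, v4}: 2/3 true — not all ✓
  (7) v0=F, v1=F — not both ✓
  (8) {v5, v2, v1}: 1/3 true — not all ✓
  (9) v0=F, v5=F — same ✓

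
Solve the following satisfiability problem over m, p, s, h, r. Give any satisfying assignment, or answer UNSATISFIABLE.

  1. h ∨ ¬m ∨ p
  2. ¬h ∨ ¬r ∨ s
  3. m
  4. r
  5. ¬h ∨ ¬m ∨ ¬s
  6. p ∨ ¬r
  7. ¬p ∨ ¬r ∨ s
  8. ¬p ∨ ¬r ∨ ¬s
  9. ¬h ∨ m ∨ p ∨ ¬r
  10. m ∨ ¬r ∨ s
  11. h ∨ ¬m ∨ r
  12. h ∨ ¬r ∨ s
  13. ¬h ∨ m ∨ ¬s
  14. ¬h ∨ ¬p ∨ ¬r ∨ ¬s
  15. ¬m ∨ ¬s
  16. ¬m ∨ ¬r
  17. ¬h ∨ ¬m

The formula is unsatisfiable.

Case m = True:
  (r) forces r = True.
  Clause (¬m ∨ ¬r) is falsified — contradiction.
Case m = False:
  Clause (m) is falsified — contradiction.
Both cases fail, so the formula is unsatisfiable.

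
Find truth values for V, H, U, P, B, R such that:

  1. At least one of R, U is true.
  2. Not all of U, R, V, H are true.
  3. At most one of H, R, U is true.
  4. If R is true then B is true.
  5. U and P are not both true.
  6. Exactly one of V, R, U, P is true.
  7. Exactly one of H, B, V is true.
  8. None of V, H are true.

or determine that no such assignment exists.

V: False, H: False, U: True, P: False, B: True, R: False

  (1) {R, U}: 1 true — at least one ✓
  (2) {U, R, V, H}: 1/4 true — not all ✓
  (3) {H, R, U}: 1 true — at most one ✓
  (4) R=F ⇒ B: vacuous ✓
  (5) U=T, P=F — not both ✓
  (6) {V, R, U, P}: 1 true — exactly one ✓
  (7) {H, B, V}: 1 true — exactly one ✓
  (8) {V, H}: 0 true — none ✓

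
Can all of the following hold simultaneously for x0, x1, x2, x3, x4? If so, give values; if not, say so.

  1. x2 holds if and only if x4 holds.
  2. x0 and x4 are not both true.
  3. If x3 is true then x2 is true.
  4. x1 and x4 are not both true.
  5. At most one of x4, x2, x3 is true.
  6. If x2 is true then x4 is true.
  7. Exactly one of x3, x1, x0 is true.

x0=F, x1=T, x2=F, x3=F, x4=F

  (1) x2=F, x4=F — same ✓
  (2) x0=F, x4=F — not both ✓
  (3) x3=F ⇒ x2: vacuous ✓
  (4) x1=T, x4=F — not both ✓
  (5) {x4, x2, x3}: 0 true — at most one ✓
  (6) x2=F ⇒ x4: vacuous ✓
  (7) {x3, x1, x0}: 1 true — exactly one ✓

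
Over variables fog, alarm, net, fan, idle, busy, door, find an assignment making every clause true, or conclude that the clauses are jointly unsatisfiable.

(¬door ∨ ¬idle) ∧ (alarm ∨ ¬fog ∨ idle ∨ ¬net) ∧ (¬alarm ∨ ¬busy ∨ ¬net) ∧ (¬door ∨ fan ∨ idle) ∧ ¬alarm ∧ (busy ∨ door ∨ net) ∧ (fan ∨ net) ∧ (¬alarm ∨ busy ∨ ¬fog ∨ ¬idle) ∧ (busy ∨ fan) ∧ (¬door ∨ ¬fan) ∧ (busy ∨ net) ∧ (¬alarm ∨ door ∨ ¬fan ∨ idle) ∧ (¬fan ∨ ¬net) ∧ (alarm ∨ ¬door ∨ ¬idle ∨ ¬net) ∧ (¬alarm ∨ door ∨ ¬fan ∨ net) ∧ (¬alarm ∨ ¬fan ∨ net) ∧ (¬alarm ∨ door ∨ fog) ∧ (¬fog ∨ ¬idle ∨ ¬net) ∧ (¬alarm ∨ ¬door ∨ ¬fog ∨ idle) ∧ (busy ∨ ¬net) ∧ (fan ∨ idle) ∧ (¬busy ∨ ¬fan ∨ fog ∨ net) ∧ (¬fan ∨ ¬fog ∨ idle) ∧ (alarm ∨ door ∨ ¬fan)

Unit clause (¬alarm) forces alarm = False.
Set fog = False.
Try net = False:
  (fan ∨ net) forces fan = True.
  (¬door ∨ ¬fan) forces door = False.
  clause (alarm ∨ door ∨ ¬fan) is falsified — backtrack.
So net = True.
  then (¬fan ∨ ¬net) forces fan = False.
  then (busy ∨ ¬net) forces busy = True.
  then (fan ∨ idle) forces idle = True.
  then (¬door ∨ ¬idle) forces door = False.
All clauses satisfied.

fog=F, alarm=F, net=T, fan=F, idle=T, busy=T, door=F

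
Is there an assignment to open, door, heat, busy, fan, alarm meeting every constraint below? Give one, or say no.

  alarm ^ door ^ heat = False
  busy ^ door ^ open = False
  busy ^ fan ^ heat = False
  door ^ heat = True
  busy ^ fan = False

open=F, door=T, heat=F, busy=T, fan=T, alarm=T

alarm ^ door ^ heat = T ^ T ^ F = False ✓
busy ^ door ^ open = T ^ T ^ F = False ✓
busy ^ fan ^ heat = T ^ T ^ F = False ✓
door ^ heat = T ^ F = True ✓
busy ^ fan = T ^ T = False ✓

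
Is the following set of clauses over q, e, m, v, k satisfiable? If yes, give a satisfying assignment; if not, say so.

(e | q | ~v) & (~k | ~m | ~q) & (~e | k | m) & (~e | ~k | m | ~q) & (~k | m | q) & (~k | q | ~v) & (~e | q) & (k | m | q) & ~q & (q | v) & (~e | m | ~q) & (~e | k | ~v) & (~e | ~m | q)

Case q = True:
  Clause (~q) is falsified — contradiction.
Case q = False:
  (~e | q) forces e = False.
  (e | q | ~v) forces v = False.
  Clause (q | v) is falsified — contradiction.
Both cases fail, so the formula is unsatisfiable.

No satisfying assignment exists.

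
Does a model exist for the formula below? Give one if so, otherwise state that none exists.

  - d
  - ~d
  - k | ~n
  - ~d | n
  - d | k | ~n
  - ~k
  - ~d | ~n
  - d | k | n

Case d = True:
  Clause (~d) is falsified — contradiction.
Case d = False:
  Clause (d) is falsified — contradiction.
Both cases fail, so the formula is unsatisfiable.

UNSATISFIABLE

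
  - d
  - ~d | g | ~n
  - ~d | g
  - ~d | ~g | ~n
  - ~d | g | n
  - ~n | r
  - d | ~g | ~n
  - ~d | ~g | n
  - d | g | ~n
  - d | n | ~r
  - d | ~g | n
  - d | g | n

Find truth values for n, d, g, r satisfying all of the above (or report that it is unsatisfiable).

Unsatisfiable

Case d = True:
  (~d | g) forces g = True.
  (~d | ~g | ~n) forces n = False.
  Clause (~d | ~g | n) is falsified — contradiction.
Case d = False:
  Clause (d) is falsified — contradiction.
Both cases fail, so the formula is unsatisfiable.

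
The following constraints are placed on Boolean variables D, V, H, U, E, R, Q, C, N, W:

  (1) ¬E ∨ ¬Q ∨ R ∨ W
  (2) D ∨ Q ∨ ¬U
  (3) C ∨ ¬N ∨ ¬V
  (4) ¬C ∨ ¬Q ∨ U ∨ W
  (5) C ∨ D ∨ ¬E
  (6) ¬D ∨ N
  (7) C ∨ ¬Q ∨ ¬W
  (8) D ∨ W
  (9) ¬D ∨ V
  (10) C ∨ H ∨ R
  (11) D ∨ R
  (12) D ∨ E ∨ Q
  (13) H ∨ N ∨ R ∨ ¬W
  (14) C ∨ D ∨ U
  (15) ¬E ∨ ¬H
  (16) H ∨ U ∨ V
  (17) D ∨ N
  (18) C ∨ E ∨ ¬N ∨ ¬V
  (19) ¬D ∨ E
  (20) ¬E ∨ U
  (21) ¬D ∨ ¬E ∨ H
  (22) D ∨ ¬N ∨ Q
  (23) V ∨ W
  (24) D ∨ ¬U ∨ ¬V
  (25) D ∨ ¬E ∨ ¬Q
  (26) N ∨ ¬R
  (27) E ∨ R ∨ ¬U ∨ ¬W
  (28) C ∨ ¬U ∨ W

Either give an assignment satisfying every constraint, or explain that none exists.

Set D = False.
  then (D ∨ W) forces W = True.
  then (D ∨ R) forces R = True.
  then (D ∨ N) forces N = True.
  then (D ∨ ¬N ∨ Q) forces Q = True.
  then (D ∨ ¬E ∨ ¬Q) forces E = False.
  then (C ∨ ¬Q ∨ ¬W) forces C = True.
Set V = False.
Set H = True.
Set U = False.
All clauses satisfied.

D = False, V = False, H = True, U = False, E = False, R = True, Q = True, C = True, N = True, W = True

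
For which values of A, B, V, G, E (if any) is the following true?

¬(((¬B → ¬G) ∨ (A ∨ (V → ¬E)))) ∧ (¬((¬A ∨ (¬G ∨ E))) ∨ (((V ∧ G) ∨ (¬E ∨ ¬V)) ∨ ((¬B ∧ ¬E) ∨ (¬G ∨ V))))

A: False, B: False, V: True, G: True, E: True

  ¬(((¬B → ¬G) ∨ (A ∨ (V → ¬E)))) = True
    (¬B → ¬G) ∨ (A ∨ (V → ¬E)) = False
      ¬B → ¬G = False
        ¬B = True
        ¬G = False
      A ∨ (V → ¬E) = False
        V → ¬E = False
          ¬E = False
  ¬((¬A ∨ (¬G ∨ E))) ∨ (((V ∧ G) ∨ (¬E ∨ ¬V)) ∨ ((¬B ∧ ¬E) ∨ (¬G ∨ V))) = True
    ¬((¬A ∨ (¬G ∨ E))) = False
      ¬A ∨ (¬G ∨ E) = True
        ¬A = True
        ¬G ∨ E = True
          ¬G = False
    ((V ∧ G) ∨ (¬E ∨ ¬V)) ∨ ((¬B ∧ ¬E) ∨ (¬G ∨ V)) = True
      (V ∧ G) ∨ (¬E ∨ ¬V) = True
        V ∧ G = True
        ¬E ∨ ¬V = False
          ¬E = False
          ¬V = False
      (¬B ∧ ¬E) ∨ (¬G ∨ V) = True
        ¬B ∧ ¬E = False
          ¬B = True
          ¬E = False
        ¬G ∨ V = True
          ¬G = False
Both conjuncts True, so the formula holds.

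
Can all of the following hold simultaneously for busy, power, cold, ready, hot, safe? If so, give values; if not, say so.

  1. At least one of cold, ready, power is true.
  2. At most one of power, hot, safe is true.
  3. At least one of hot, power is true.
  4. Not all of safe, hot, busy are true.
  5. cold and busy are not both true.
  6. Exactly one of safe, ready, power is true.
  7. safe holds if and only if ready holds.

busy = True, power = True, cold = False, ready = False, hot = False, safe = False

  (1) {cold, ready, power}: 1 true — at least one ✓
  (2) {power, hot, safe}: 1 true — at most one ✓
  (3) {hot, power}: 1 true — at least one ✓
  (4) {safe, hot, busy}: 1/3 true — not all ✓
  (5) cold=F, busy=T — not both ✓
  (6) {safe, ready, power}: 1 true — exactly one ✓
  (7) safe=F, ready=F — same ✓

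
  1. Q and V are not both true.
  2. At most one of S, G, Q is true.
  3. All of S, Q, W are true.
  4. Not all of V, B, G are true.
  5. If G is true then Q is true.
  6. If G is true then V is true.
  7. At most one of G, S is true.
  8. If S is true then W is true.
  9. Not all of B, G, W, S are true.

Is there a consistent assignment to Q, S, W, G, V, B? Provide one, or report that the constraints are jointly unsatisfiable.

UNSATISFIABLE

Case Q = True:
  (1) with Q=T forces V = False.
  (2) with Q=T forces S = False.
  Constraint (3) is violated (S=F) — contradiction.
Case Q = False:
  Constraint (3) is violated (Q=F) — contradiction.
Both cases fail — unsatisfiable.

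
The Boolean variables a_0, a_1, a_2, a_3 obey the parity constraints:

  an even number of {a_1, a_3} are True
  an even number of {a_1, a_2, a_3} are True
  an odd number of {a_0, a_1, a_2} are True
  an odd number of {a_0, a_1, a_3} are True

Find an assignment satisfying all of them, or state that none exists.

a_0=T; a_1=F; a_2=F; a_3=F

{a_1, a_3}: 0 true → even ✓
{a_1, a_2, a_3}: 0 true → even ✓
{a_0, a_1, a_2}: 1 true → odd ✓
{a_0, a_1, a_3}: 1 true → odd ✓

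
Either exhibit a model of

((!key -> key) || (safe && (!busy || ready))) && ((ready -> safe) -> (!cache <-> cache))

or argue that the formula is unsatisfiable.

cache=F, safe=F, busy=F, ready=T, key=T

  (!key -> key) || (safe && (!busy || ready)) = True
    !key -> key = True
      !key = False
    safe && (!busy || ready) = False
      !busy || ready = True
        !busy = True
  (ready -> safe) -> (!cache <-> cache) = True
    ready -> safe = False
    !cache <-> cache = False
      !cache = True
Both conjuncts True, so the formula holds.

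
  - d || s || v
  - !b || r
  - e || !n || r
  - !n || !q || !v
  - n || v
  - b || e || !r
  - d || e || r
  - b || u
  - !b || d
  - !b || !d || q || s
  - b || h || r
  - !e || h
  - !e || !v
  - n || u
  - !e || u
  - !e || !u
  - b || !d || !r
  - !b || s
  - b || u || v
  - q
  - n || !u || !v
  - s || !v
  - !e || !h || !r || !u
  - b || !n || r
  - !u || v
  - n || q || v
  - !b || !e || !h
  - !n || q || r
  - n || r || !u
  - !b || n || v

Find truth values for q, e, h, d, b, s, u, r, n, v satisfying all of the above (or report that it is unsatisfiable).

q=T; e=F; h=F; d=T; b=T; s=T; u=F; r=T; n=T; v=F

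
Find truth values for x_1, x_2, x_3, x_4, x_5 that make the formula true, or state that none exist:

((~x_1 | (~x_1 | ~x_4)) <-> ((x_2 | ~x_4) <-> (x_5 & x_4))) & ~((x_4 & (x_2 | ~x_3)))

x_1 = False, x_2 = False, x_3 = True, x_4 = True, x_5 = False

  (~x_1 | (~x_1 | ~x_4)) <-> ((x_2 | ~x_4) <-> (x_5 & x_4)) = True
    ~x_1 | (~x_1 | ~x_4) = True
      ~x_1 = True
      ~x_1 | ~x_4 = True
        ~x_1 = True
        ~x_4 = False
    (x_2 | ~x_4) <-> (x_5 & x_4) = True
      x_2 | ~x_4 = False
        ~x_4 = False
      x_5 & x_4 = False
  ~((x_4 & (x_2 | ~x_3))) = True
    x_4 & (x_2 | ~x_3) = False
      x_2 | ~x_3 = False
        ~x_3 = False
Both conjuncts True, so the formula holds.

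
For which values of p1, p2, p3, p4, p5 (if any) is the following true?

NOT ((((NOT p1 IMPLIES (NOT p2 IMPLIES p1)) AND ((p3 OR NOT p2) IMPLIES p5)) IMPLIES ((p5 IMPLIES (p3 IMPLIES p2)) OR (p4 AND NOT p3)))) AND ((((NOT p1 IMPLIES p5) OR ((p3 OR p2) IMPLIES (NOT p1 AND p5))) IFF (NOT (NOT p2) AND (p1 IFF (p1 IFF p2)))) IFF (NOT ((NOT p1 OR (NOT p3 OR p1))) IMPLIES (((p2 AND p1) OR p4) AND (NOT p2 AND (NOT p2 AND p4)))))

Case p2 = True: the conjunct NOT ((((NOT p1 IMPLIES (NOT p2 IMPLIES p1)) AND ((p3 OR NOT p2) IMPLIES p5)) IMPLIES ((p5 IMPLIES (p3 IMPLIES p2)) OR (p4 AND NOT p3)))) becomes NOT (((p3 IMPLIES p5) IMPLIES True)) = False.
Case p2 = False: the formula simplifies to NOT ((((NOT p1 IMPLIES p1) AND p5) IMPLIES ((p5 IMPLIES NOT p3) OR (p4 AND NOT p3)))) AND (NOT (((NOT p1 IMPLIES p5) OR (p3 IMPLIES (NOT p1 AND p5)))) IFF (NOT ((NOT p1 OR (NOT p3 OR p1))) IMPLIES (p4 AND p4))).
  p1 = True: the conjunct NOT (((NOT p1 IMPLIES p5) OR (p3 IMPLIES (NOT p1 AND p5)))) IFF (NOT ((NOT p1 OR (NOT p3 OR p1))) IMPLIES (p4 AND p4)) becomes NOT True IFF (False IMPLIES (p4 AND p4)) = False.
  p1 = False: the conjunct NOT ((((NOT p1 IMPLIES p1) AND p5) IMPLIES ((p5 IMPLIES NOT p3) OR (p4 AND NOT p3)))) becomes NOT ((False IMPLIES ((p5 IMPLIES NOT p3) OR (p4 AND NOT p3)))) = False.
Both cases fail — unsatisfiable.

UNSATISFIABLE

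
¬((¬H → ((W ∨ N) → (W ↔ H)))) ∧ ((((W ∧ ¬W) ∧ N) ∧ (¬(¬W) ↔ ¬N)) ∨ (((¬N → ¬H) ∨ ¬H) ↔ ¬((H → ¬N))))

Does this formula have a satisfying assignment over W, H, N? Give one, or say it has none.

Unsatisfiable — no assignment works.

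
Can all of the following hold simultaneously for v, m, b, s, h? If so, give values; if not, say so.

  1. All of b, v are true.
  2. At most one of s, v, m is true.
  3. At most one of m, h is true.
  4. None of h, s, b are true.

Case b = True:
  Constraint (4) is violated (b=T) — contradiction.
Case b = False:
  Constraint (1) is violated (b=F) — contradiction.
Both cases fail — unsatisfiable.

No satisfying assignment exists.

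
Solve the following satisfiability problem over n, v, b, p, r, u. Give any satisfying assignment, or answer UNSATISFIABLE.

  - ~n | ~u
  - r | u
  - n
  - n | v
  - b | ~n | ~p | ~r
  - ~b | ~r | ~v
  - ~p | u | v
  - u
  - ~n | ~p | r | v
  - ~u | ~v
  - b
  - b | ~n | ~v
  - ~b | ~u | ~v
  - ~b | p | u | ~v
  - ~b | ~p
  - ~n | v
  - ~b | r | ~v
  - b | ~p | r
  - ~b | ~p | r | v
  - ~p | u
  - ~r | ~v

Case n = True:
  (~n | ~u) forces u = False.
  Clause (u) is falsified — contradiction.
Case n = False:
  Clause (n) is falsified — contradiction.
Both cases fail, so the formula is unsatisfiable.

UNSATISFIABLE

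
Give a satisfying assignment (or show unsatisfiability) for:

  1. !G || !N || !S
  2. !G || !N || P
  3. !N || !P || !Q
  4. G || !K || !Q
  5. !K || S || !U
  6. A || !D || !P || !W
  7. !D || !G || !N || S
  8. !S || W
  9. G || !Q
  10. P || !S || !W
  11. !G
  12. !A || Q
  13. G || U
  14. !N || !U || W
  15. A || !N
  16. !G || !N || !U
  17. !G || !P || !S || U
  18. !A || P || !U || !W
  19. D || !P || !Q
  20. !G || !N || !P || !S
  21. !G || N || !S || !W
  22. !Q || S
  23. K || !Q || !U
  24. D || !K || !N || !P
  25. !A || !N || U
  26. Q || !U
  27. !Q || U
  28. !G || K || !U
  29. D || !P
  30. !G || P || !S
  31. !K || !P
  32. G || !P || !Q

Unsatisfiable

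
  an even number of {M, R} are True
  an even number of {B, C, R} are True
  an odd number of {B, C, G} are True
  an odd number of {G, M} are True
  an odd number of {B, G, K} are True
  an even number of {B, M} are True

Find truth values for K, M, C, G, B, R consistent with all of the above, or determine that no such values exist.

K = False; M = True; C = False; G = False; B = True; R = True

{M, R}: 2 true → even ✓
{B, C, R}: 2 true → even ✓
{B, C, G}: 1 true → odd ✓
{G, M}: 1 true → odd ✓
{B, G, K}: 1 true → odd ✓
{B, M}: 2 true → even ✓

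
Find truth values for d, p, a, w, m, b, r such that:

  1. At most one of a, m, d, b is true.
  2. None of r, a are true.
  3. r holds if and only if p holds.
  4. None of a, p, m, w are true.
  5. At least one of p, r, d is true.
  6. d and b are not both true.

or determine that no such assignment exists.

d=T; p=F; a=F; w=F; m=F; b=F; r=F

  (1) {a, m, d, b}: 1 true — at most one ✓
  (2) {r, a}: 0 true — none ✓
  (3) r=F, p=F — same ✓
  (4) {a, p, m, w}: 0 true — none ✓
  (5) {p, r, d}: 1 true — at least one ✓
  (6) d=T, b=F — not both ✓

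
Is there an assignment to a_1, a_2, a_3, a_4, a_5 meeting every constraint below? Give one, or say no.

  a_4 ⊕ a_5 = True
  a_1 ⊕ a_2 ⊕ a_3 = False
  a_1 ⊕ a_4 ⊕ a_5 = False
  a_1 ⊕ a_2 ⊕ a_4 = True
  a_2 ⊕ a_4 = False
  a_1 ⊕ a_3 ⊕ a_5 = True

a_1: True, a_2: False, a_3: True, a_4: False, a_5: True

a_4 ⊕ a_5 = F ⊕ T = True ✓
a_1 ⊕ a_2 ⊕ a_3 = T ⊕ F ⊕ T = False ✓
a_1 ⊕ a_4 ⊕ a_5 = T ⊕ F ⊕ T = False ✓
a_1 ⊕ a_2 ⊕ a_4 = T ⊕ F ⊕ F = True ✓
a_2 ⊕ a_4 = F ⊕ F = False ✓
a_1 ⊕ a_3 ⊕ a_5 = T ⊕ T ⊕ T = True ✓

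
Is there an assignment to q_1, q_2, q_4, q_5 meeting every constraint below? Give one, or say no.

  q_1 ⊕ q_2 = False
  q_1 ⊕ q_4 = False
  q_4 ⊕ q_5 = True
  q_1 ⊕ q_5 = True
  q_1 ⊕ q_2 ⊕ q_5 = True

q_1: False; q_2: False; q_4: False; q_5: True

q_1 ⊕ q_2 = F ⊕ F = False ✓
q_1 ⊕ q_4 = F ⊕ F = False ✓
q_4 ⊕ q_5 = F ⊕ T = True ✓
q_1 ⊕ q_5 = F ⊕ T = True ✓
q_1 ⊕ q_2 ⊕ q_5 = F ⊕ F ⊕ T = True ✓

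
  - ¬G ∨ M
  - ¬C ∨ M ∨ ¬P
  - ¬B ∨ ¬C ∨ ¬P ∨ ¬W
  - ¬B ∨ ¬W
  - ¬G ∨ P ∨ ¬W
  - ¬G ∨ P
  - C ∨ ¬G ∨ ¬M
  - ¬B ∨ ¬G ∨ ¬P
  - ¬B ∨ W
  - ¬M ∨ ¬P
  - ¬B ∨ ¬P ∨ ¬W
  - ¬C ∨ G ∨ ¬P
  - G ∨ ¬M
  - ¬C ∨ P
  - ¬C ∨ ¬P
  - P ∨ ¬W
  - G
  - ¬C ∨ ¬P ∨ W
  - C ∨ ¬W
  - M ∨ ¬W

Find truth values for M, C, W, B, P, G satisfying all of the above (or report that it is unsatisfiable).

Case G = True:
  (¬G ∨ M) forces M = True.
  (¬G ∨ P) forces P = True.
  Clause (¬M ∨ ¬P) is falsified — contradiction.
Case G = False:
  Clause (G) is falsified — contradiction.
Both cases fail, so the formula is unsatisfiable.

Unsatisfiable — no assignment works.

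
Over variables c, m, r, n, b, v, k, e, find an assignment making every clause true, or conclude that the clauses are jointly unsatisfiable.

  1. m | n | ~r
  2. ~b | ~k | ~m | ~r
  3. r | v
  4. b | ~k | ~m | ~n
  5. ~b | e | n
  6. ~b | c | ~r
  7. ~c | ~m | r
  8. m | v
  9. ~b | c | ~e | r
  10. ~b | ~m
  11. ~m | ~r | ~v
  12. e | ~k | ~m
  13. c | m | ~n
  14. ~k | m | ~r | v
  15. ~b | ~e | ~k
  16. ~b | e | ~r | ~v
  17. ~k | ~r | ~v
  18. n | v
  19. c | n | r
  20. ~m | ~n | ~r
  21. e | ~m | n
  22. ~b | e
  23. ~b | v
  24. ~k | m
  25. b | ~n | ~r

Set c = True.
Try m = True:
  (~c | ~m | r) forces r = True.
  (~b | ~m) forces b = False.
  (~m | ~r | ~v) forces v = False.
  (n | v) forces n = True.
  clause (~m | ~n | ~r) is falsified — backtrack.
So m = False.
  then (m | v) forces v = True.
  then (~k | m) forces k = False.
Set r = False.
Set n = False.
Set b = False.
Set e = True.
All clauses satisfied.

c=T; m=F; r=F; n=F; b=F; v=T; k=F; e=T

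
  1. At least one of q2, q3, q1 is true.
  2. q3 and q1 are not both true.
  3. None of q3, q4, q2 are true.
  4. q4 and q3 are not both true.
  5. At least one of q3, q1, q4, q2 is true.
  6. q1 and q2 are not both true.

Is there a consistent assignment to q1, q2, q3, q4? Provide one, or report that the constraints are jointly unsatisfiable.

q1=T, q2=F, q3=F, q4=F

  (1) {q2, q3, q1}: 1 true — at least one ✓
  (2) q3=F, q1=T — not both ✓
  (3) {q3, q4, q2}: 0 true — none ✓
  (4) q4=F, q3=F — not both ✓
  (5) {q3, q1, q4, q2}: 1 true — at least one ✓
  (6) q1=T, q2=F — not both ✓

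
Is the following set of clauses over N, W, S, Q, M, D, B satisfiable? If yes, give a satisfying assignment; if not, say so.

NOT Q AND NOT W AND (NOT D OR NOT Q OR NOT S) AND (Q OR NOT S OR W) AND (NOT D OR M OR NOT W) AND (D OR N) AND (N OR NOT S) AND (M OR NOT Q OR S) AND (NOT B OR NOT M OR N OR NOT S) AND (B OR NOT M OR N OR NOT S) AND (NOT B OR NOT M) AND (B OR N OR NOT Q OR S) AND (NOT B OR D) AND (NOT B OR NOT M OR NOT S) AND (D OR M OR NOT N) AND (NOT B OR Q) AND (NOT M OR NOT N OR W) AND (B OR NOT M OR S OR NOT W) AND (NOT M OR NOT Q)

Unit clause (NOT Q) forces Q = False.
Unit clause (NOT W) forces W = False.
In (Q OR NOT S OR W) only NOT S is left, so S = False.
In (NOT B OR Q) only NOT B is left, so B = False.
Set N = False.
  then (D OR N) forces D = True.
Set M = False.
All clauses satisfied.

N = False; W = False; S = False; Q = False; M = False; D = True; B = False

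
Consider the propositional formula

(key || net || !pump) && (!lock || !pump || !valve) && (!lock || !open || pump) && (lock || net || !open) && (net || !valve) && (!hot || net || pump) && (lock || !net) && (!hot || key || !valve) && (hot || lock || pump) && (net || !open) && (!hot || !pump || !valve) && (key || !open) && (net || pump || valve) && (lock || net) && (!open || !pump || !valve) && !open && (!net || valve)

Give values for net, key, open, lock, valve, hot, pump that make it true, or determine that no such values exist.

net = True, key = False, open = False, lock = True, valve = True, hot = False, pump = False

Unit clause (!open) forces open = False.
Set net = True.
  then (lock || !net) forces lock = True.
  then (!net || valve) forces valve = True.
  then (!lock || !pump || !valve) forces pump = False.
Set key = False.
  then (!hot || key || !valve) forces hot = False.
All clauses satisfied.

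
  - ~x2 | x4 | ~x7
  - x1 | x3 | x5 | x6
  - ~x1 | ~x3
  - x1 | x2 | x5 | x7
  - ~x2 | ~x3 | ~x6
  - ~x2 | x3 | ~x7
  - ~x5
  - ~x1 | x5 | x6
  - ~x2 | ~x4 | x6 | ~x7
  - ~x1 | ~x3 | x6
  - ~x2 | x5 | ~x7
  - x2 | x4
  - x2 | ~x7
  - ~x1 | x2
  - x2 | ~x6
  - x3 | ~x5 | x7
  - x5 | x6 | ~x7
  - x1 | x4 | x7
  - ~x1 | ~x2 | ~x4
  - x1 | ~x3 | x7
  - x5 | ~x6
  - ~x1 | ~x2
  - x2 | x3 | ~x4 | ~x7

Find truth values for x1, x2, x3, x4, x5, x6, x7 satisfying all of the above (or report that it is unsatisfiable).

UNSATISFIABLE

Case x5 = True:
  Clause (~x5) is falsified — contradiction.
Case x5 = False:
  (x5 | ~x6) forces x6 = False.
  (~x1 | x5 | x6) forces x1 = False.
  (x1 | x3 | x5 | x6) forces x3 = True.
  (x5 | x6 | ~x7) forces x7 = False.
  Clause (x1 | ~x3 | x7) is falsified — contradiction.
Both cases fail, so the formula is unsatisfiable.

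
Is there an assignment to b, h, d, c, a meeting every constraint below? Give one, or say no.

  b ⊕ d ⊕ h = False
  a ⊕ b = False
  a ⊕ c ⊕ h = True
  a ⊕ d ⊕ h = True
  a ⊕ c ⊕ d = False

UNSATISFIABLE

Adding constraints 1, 2, 4 mod 2: every variable appears an even number of times on the left, so the left side is 0.
But the right sides sum to 1 (mod 2). 0 ≠ 1 — the system is inconsistent.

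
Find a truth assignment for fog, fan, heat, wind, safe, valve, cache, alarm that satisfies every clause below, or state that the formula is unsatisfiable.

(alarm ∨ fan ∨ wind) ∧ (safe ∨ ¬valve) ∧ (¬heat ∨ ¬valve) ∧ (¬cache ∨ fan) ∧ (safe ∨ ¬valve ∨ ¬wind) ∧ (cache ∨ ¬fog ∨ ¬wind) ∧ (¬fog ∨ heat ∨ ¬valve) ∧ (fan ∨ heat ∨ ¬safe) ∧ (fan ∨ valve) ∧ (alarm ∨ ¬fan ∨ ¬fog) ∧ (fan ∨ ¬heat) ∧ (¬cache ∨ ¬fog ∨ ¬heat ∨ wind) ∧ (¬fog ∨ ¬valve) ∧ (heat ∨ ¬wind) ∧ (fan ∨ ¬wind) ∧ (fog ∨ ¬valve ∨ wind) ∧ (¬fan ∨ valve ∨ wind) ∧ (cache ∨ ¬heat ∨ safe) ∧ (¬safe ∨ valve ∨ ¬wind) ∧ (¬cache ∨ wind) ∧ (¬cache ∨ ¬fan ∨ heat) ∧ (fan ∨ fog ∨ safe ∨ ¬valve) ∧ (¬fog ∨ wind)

Set fog = True.
  then (¬fog ∨ ¬valve) forces valve = False.
  then (¬fog ∨ wind) forces wind = True.
  then (cache ∨ ¬fog ∨ ¬wind) forces cache = True.
  then (fan ∨ valve) forces fan = True.
  then (alarm ∨ ¬fan ∨ ¬fog) forces alarm = True.
  then (heat ∨ ¬wind) forces heat = True.
  then (¬safe ∨ valve ∨ ¬wind) forces safe = False.
All clauses satisfied.

fog = True, fan = True, heat = True, wind = True, safe = False, valve = False, cache = True, alarm = True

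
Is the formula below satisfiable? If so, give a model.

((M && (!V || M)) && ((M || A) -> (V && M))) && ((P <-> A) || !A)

A = True, V = True, M = True, P = True

  (M && (!V || M)) && ((M || A) -> (V && M)) = True
    M && (!V || M) = True
      !V || M = True
        !V = False
    (M || A) -> (V && M) = True
      M || A = True
      V && M = True
  (P <-> A) || !A = True
    P <-> A = True
    !A = False
Both conjuncts True, so the formula holds.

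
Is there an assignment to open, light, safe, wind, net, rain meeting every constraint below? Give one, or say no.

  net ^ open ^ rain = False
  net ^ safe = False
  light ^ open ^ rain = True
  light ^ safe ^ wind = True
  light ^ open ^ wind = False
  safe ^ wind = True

open = False, light = False, safe = True, wind = False, net = True, rain = True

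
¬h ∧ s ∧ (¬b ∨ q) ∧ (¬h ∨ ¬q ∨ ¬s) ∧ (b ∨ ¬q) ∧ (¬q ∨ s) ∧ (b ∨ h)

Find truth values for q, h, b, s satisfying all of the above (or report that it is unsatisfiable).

q = True, h = False, b = True, s = True

Unit clause (¬h) forces h = False.
Unit clause (s) forces s = True.
In (b ∨ h) only b is left, so b = True.
In (¬b ∨ q) only q is left, so q = True.
All clauses satisfied.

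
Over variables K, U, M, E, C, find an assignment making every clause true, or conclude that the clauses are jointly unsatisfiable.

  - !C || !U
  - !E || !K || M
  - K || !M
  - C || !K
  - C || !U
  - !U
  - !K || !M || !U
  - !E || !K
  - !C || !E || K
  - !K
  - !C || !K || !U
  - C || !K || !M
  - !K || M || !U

K=F, U=F, M=F, E=F, C=F

Unit clause (!U) forces U = False.
Unit clause (!K) forces K = False.
In (K || !M) only !M is left, so M = False.
Set E = False.
Set C = False.
All clauses satisfied.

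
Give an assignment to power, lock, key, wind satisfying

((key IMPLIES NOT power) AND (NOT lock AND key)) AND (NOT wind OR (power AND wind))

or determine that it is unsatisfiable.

power = False, lock = False, key = True, wind = False

  (key IMPLIES NOT power) AND (NOT lock AND key) = True
    key IMPLIES NOT power = True
      NOT power = True
    NOT lock AND key = True
      NOT lock = True
  NOT wind OR (power AND wind) = True
    NOT wind = True
    power AND wind = False
Both conjuncts True, so the formula holds.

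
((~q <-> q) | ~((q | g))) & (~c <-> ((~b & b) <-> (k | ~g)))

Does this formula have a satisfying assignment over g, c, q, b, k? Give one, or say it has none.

g = False, c = True, q = False, b = False, k = True

  (~q <-> q) | ~((q | g)) = True
    ~q <-> q = False
      ~q = True
    ~((q | g)) = True
      q | g = False
  ~c <-> ((~b & b) <-> (k | ~g)) = True
    ~c = False
    (~b & b) <-> (k | ~g) = False
      ~b & b = False
        ~b = True
      k | ~g = True
        ~g = True
Both conjuncts True, so the formula holds.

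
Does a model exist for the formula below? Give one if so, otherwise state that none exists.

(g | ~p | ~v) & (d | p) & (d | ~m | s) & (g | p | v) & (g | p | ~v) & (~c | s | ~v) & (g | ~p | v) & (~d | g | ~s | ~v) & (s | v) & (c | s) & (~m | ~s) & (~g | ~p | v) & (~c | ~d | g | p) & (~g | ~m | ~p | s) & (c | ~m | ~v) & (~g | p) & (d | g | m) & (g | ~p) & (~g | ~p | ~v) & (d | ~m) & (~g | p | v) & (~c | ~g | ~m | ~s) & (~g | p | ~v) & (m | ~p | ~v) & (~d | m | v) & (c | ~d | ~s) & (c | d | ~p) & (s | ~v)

The formula is unsatisfiable.

Case p = True:
  (g | ~p) forces g = True.
  (~g | ~p | v) forces v = True.
  Clause (~g | ~p | ~v) is falsified — contradiction.
Case p = False:
  (d | p) forces d = True.
  (~g | p) forces g = False.
  (g | p | v) forces v = True.
  Clause (g | p | ~v) is falsified — contradiction.
Both cases fail, so the formula is unsatisfiable.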